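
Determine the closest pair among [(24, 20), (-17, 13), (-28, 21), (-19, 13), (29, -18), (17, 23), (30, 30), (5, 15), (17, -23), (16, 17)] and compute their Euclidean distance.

Computing all pairwise distances among 10 points:

d((24, 20), (-17, 13)) = 41.5933
d((24, 20), (-28, 21)) = 52.0096
d((24, 20), (-19, 13)) = 43.566
d((24, 20), (29, -18)) = 38.3275
d((24, 20), (17, 23)) = 7.6158
d((24, 20), (30, 30)) = 11.6619
d((24, 20), (5, 15)) = 19.6469
d((24, 20), (17, -23)) = 43.566
d((24, 20), (16, 17)) = 8.544
d((-17, 13), (-28, 21)) = 13.6015
d((-17, 13), (-19, 13)) = 2.0 <-- minimum
d((-17, 13), (29, -18)) = 55.4707
d((-17, 13), (17, 23)) = 35.4401
d((-17, 13), (30, 30)) = 49.98
d((-17, 13), (5, 15)) = 22.0907
d((-17, 13), (17, -23)) = 49.5177
d((-17, 13), (16, 17)) = 33.2415
d((-28, 21), (-19, 13)) = 12.0416
d((-28, 21), (29, -18)) = 69.0652
d((-28, 21), (17, 23)) = 45.0444
d((-28, 21), (30, 30)) = 58.6941
d((-28, 21), (5, 15)) = 33.541
d((-28, 21), (17, -23)) = 62.9365
d((-28, 21), (16, 17)) = 44.1814
d((-19, 13), (29, -18)) = 57.1402
d((-19, 13), (17, 23)) = 37.3631
d((-19, 13), (30, 30)) = 51.8652
d((-19, 13), (5, 15)) = 24.0832
d((-19, 13), (17, -23)) = 50.9117
d((-19, 13), (16, 17)) = 35.2278
d((29, -18), (17, 23)) = 42.72
d((29, -18), (30, 30)) = 48.0104
d((29, -18), (5, 15)) = 40.8044
d((29, -18), (17, -23)) = 13.0
d((29, -18), (16, 17)) = 37.3363
d((17, 23), (30, 30)) = 14.7648
d((17, 23), (5, 15)) = 14.4222
d((17, 23), (17, -23)) = 46.0
d((17, 23), (16, 17)) = 6.0828
d((30, 30), (5, 15)) = 29.1548
d((30, 30), (17, -23)) = 54.5711
d((30, 30), (16, 17)) = 19.105
d((5, 15), (17, -23)) = 39.8497
d((5, 15), (16, 17)) = 11.1803
d((17, -23), (16, 17)) = 40.0125

Closest pair: (-17, 13) and (-19, 13) with distance 2.0

The closest pair is (-17, 13) and (-19, 13) with Euclidean distance 2.0. For 10 points, brute-force pairwise comparison is shown above. For large n, the divide-and-conquer algorithm (sort by x, recurse on halves, check the dividing strip) achieves O(n log n).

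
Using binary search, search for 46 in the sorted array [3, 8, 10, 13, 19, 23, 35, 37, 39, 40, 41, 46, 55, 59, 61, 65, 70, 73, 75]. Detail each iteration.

Binary search for 46 in [3, 8, 10, 13, 19, 23, 35, 37, 39, 40, 41, 46, 55, 59, 61, 65, 70, 73, 75]:

lo=0, hi=18, mid=9, arr[mid]=40 -> 40 < 46, search right half
lo=10, hi=18, mid=14, arr[mid]=61 -> 61 > 46, search left half
lo=10, hi=13, mid=11, arr[mid]=46 -> Found target at index 11!

Binary search finds 46 at index 11 after 3 comparisons. The search repeatedly halves the search space by comparing with the middle element.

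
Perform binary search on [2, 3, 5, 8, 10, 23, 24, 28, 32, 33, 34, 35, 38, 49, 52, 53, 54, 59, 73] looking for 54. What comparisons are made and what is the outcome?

Binary search for 54 in [2, 3, 5, 8, 10, 23, 24, 28, 32, 33, 34, 35, 38, 49, 52, 53, 54, 59, 73]:

lo=0, hi=18, mid=9, arr[mid]=33 -> 33 < 54, search right half
lo=10, hi=18, mid=14, arr[mid]=52 -> 52 < 54, search right half
lo=15, hi=18, mid=16, arr[mid]=54 -> Found target at index 16!

Binary search finds 54 at index 16 after 3 comparisons. The search repeatedly halves the search space by comparing with the middle element.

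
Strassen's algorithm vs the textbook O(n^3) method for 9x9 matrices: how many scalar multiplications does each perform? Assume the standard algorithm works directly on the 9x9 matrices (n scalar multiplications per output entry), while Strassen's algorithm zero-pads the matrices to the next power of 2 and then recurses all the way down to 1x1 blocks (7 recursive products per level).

Matrix multiplication for 9x9 matrices:

Strassen's algorithm requires power-of-2 dimensions. Pad 9x9 to 16x16 (next power of 2).

Standard algorithm: 9^3 = 729 multiplications
Strassen's algorithm: 7^(log2(16)) = 7^4 = 2401 multiplications
Difference: 729 - 2401 = -1672 (Strassen uses MORE here due to padding overhead — for small or just-over-power-of-2 n, padding can outweigh the per-level savings)

Standard: 729 multiplications (9^3). Strassen: 2401 multiplications (7^4, after padding to 16x16). Strassen reduces 8 recursive multiplications to 7 at each level.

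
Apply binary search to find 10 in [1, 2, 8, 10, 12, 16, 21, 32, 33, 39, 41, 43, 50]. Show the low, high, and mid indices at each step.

Binary search for 10 in [1, 2, 8, 10, 12, 16, 21, 32, 33, 39, 41, 43, 50]:

lo=0, hi=12, mid=6, arr[mid]=21 -> 21 > 10, search left half
lo=0, hi=5, mid=2, arr[mid]=8 -> 8 < 10, search right half
lo=3, hi=5, mid=4, arr[mid]=12 -> 12 > 10, search left half
lo=3, hi=3, mid=3, arr[mid]=10 -> Found target at index 3!

Binary search finds 10 at index 3 after 4 comparisons. The search repeatedly halves the search space by comparing with the middle element.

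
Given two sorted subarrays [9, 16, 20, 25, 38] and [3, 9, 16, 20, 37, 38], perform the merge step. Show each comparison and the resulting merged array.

Merging process:

Compare 9 vs 3: take 3 from right. Merged: [3]
Compare 9 vs 9: take 9 from left. Merged: [3, 9]
Compare 16 vs 9: take 9 from right. Merged: [3, 9, 9]
Compare 16 vs 16: take 16 from left. Merged: [3, 9, 9, 16]
Compare 20 vs 16: take 16 from right. Merged: [3, 9, 9, 16, 16]
Compare 20 vs 20: take 20 from left. Merged: [3, 9, 9, 16, 16, 20]
Compare 25 vs 20: take 20 from right. Merged: [3, 9, 9, 16, 16, 20, 20]
Compare 25 vs 37: take 25 from left. Merged: [3, 9, 9, 16, 16, 20, 20, 25]
Compare 38 vs 37: take 37 from right. Merged: [3, 9, 9, 16, 16, 20, 20, 25, 37]
Compare 38 vs 38: take 38 from left. Merged: [3, 9, 9, 16, 16, 20, 20, 25, 37, 38]
Append remaining from right: [38]. Merged: [3, 9, 9, 16, 16, 20, 20, 25, 37, 38, 38]

Final merged array: [3, 9, 9, 16, 16, 20, 20, 25, 37, 38, 38]
Total comparisons: 10

The merged array is [3, 9, 9, 16, 16, 20, 20, 25, 37, 38, 38], requiring 10 comparisons. The merge step runs in O(n) time where n is the total number of elements.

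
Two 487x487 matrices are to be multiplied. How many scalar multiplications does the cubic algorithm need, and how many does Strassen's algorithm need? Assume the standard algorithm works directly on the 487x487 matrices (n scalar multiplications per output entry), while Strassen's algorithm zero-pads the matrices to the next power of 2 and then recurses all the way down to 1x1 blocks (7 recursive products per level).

Matrix multiplication for 487x487 matrices:

Strassen's algorithm requires power-of-2 dimensions. Pad 487x487 to 512x512 (next power of 2).

Standard algorithm: 487^3 = 115501303 multiplications
Strassen's algorithm: 7^(log2(512)) = 7^9 = 40353607 multiplications
Savings: 115501303 - 40353607 = 75147696 multiplications

Standard: 115501303 multiplications (487^3). Strassen: 40353607 multiplications (7^9, after padding to 512x512). Strassen reduces 8 recursive multiplications to 7 at each level.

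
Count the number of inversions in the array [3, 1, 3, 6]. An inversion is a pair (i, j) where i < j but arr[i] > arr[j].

Finding inversions in [3, 1, 3, 6]:

(0, 1): arr[0]=3 > arr[1]=1

Total inversions: 1

The array has 1 inversion(s): (0,1). Each pair (i,j) satisfies i < j and arr[i] > arr[j].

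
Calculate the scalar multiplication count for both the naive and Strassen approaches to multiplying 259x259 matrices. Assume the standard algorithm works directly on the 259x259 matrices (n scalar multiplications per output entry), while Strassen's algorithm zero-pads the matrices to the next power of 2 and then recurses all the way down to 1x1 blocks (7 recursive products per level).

Matrix multiplication for 259x259 matrices:

Strassen's algorithm requires power-of-2 dimensions. Pad 259x259 to 512x512 (next power of 2).

Standard algorithm: 259^3 = 17373979 multiplications
Strassen's algorithm: 7^(log2(512)) = 7^9 = 40353607 multiplications
Difference: 17373979 - 40353607 = -22979628 (Strassen uses MORE here due to padding overhead — for small or just-over-power-of-2 n, padding can outweigh the per-level savings)

Standard: 17373979 multiplications (259^3). Strassen: 40353607 multiplications (7^9, after padding to 512x512). Strassen reduces 8 recursive multiplications to 7 at each level.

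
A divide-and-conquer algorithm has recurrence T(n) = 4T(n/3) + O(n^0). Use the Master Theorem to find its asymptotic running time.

Master Theorem for T(n) = 4T(n/3) + O(n^0):

a = 4, b = 3, c = 0
log_b(a) = log_3(4) = 1.2619

Case 1: c = 0 < log_3(4) = 1.2619
T(n) = O(n^(log_3 4))

For T(n) = 4T(n/3) + O(n^0): log_3(4) = 1.2619. This is Case 1 of the Master Theorem (c < log_b(a), work dominated by leaves), giving O(n^(log_3 4)).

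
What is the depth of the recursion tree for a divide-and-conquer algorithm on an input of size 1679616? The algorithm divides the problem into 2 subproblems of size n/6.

For divide and conquer with division factor 6:

Problem sizes at each level:
Level 0: 1679616
Level 1: 279936
Level 2: 46656
Level 3: 7776
Level 4: 1296
Level 5: 216
Level 6: 36
Level 7: 6
Level 8: 1

The root is level 0 and the size-1 base case is level 8 (the tree spans levels 0 through 8, i.e. 9 levels counting the root), so the depth is the number of divisions: log_6(1679616) = 8

The recursion tree depth is log_6(1679616) = 8. At each level, the problem size is divided by 6, so it takes 8 divisions to reduce to a base case of size 1. The algorithm makes 2 recursive calls at each level.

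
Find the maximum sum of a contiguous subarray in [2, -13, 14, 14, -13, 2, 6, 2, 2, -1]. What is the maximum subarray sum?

Using Kadane's algorithm on [2, -13, 14, 14, -13, 2, 6, 2, 2, -1]:

Scanning through the array:
Position 1 (value -13): max_ending_here = -11, max_so_far = 2
Position 2 (value 14): max_ending_here = 14, max_so_far = 14
Position 3 (value 14): max_ending_here = 28, max_so_far = 28
Position 4 (value -13): max_ending_here = 15, max_so_far = 28
Position 5 (value 2): max_ending_here = 17, max_so_far = 28
Position 6 (value 6): max_ending_here = 23, max_so_far = 28
Position 7 (value 2): max_ending_here = 25, max_so_far = 28
Position 8 (value 2): max_ending_here = 27, max_so_far = 28
Position 9 (value -1): max_ending_here = 26, max_so_far = 28

Maximum subarray: [14, 14]
Maximum sum: 28

The maximum subarray is [14, 14] with sum 28. This subarray runs from index 2 to index 3.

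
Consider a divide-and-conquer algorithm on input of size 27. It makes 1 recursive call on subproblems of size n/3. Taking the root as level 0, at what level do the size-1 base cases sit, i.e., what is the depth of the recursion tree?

For divide and conquer with division factor 3:

Problem sizes at each level:
Level 0: 27
Level 1: 9
Level 2: 3
Level 3: 1

The root is level 0 and the size-1 base case is level 3 (the tree spans levels 0 through 3, i.e. 4 levels counting the root), so the depth is the number of divisions: log_3(27) = 3

The recursion tree depth is log_3(27) = 3. At each level, the problem size is divided by 3, so it takes 3 divisions to reduce to a base case of size 1. The algorithm makes 1 recursive call at each level.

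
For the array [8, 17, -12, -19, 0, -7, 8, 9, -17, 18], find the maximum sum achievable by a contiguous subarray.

Using Kadane's algorithm on [8, 17, -12, -19, 0, -7, 8, 9, -17, 18]:

Scanning through the array:
Position 1 (value 17): max_ending_here = 25, max_so_far = 25
Position 2 (value -12): max_ending_here = 13, max_so_far = 25
Position 3 (value -19): max_ending_here = -6, max_so_far = 25
Position 4 (value 0): max_ending_here = 0, max_so_far = 25
Position 5 (value -7): max_ending_here = -7, max_so_far = 25
Position 6 (value 8): max_ending_here = 8, max_so_far = 25
Position 7 (value 9): max_ending_here = 17, max_so_far = 25
Position 8 (value -17): max_ending_here = 0, max_so_far = 25
Position 9 (value 18): max_ending_here = 18, max_so_far = 25

Maximum subarray: [8, 17]
Maximum sum: 25

The maximum subarray is [8, 17] with sum 25. This subarray runs from index 0 to index 1.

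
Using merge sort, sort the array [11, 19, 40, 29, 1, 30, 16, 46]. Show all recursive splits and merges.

Merge sort trace:

Split: [11, 19, 40, 29, 1, 30, 16, 46] -> [11, 19, 40, 29] and [1, 30, 16, 46]
  Split: [11, 19, 40, 29] -> [11, 19] and [40, 29]
    Split: [11, 19] -> [11] and [19]
    Merge: [11] + [19] -> [11, 19]
    Split: [40, 29] -> [40] and [29]
    Merge: [40] + [29] -> [29, 40]
  Merge: [11, 19] + [29, 40] -> [11, 19, 29, 40]
  Split: [1, 30, 16, 46] -> [1, 30] and [16, 46]
    Split: [1, 30] -> [1] and [30]
    Merge: [1] + [30] -> [1, 30]
    Split: [16, 46] -> [16] and [46]
    Merge: [16] + [46] -> [16, 46]
  Merge: [1, 30] + [16, 46] -> [1, 16, 30, 46]
Merge: [11, 19, 29, 40] + [1, 16, 30, 46] -> [1, 11, 16, 19, 29, 30, 40, 46]

Final sorted array: [1, 11, 16, 19, 29, 30, 40, 46]

The merge sort proceeds by recursively splitting the array and merging sorted halves.
After all merges, the sorted array is [1, 11, 16, 19, 29, 30, 40, 46].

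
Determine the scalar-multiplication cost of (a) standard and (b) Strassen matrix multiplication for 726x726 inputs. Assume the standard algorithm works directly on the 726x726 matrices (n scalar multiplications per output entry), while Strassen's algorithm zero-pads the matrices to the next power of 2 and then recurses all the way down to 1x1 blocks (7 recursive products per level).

Matrix multiplication for 726x726 matrices:

Strassen's algorithm requires power-of-2 dimensions. Pad 726x726 to 1024x1024 (next power of 2).

Standard algorithm: 726^3 = 382657176 multiplications
Strassen's algorithm: 7^(log2(1024)) = 7^10 = 282475249 multiplications
Savings: 382657176 - 282475249 = 100181927 multiplications

Standard: 382657176 multiplications (726^3). Strassen: 282475249 multiplications (7^10, after padding to 1024x1024). Strassen reduces 8 recursive multiplications to 7 at each level.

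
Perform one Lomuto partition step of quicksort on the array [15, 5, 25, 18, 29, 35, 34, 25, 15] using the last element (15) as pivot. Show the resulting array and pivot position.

Lomuto partition with pivot = 15:

Initial array: [15, 5, 25, 18, 29, 35, 34, 25, 15]

arr[0]=15 <= 15: swap with position 0, array becomes [15, 5, 25, 18, 29, 35, 34, 25, 15]
arr[1]=5 <= 15: swap with position 1, array becomes [15, 5, 25, 18, 29, 35, 34, 25, 15]
arr[2]=25 > 15: no swap
arr[3]=18 > 15: no swap
arr[4]=29 > 15: no swap
arr[5]=35 > 15: no swap
arr[6]=34 > 15: no swap
arr[7]=25 > 15: no swap

Place pivot at position 2: [15, 5, 15, 18, 29, 35, 34, 25, 25]
Pivot position: 2

After partitioning with pivot 15, the array becomes [15, 5, 15, 18, 29, 35, 34, 25, 25]. The pivot is placed at index 2. All elements to the left of the pivot are <= 15, and all elements to the right are > 15.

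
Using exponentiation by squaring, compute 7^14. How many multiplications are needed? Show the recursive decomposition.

Computing 7^14 by squaring (build up from 7^1; each line after the first costs one multiplication):

7^1 = 7
7^2 = (7^1)^2 = 7^2 = 49
7^3 = 7 * 7^2 = 7 * 49 = 343
7^6 = (7^3)^2 = 343^2 = 117649
7^7 = 7 * 7^6 = 7 * 117649 = 823543
7^14 = (7^7)^2 = 823543^2 = 678223072849

Result: 678223072849
Multiplications needed: 5 (5 lines after 7^1)

7^14 = 678223072849. Using exponentiation by squaring, this requires 5 multiplications. The key idea: if the exponent is even, square the half-power; if odd, multiply by the base once.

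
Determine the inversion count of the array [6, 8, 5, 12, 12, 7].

Finding inversions in [6, 8, 5, 12, 12, 7]:

(0, 2): arr[0]=6 > arr[2]=5
(1, 2): arr[1]=8 > arr[2]=5
(1, 5): arr[1]=8 > arr[5]=7
(3, 5): arr[3]=12 > arr[5]=7
(4, 5): arr[4]=12 > arr[5]=7

Total inversions: 5

The array has 5 inversion(s): (0,2), (1,2), (1,5), (3,5), (4,5). Each pair (i,j) satisfies i < j and arr[i] > arr[j].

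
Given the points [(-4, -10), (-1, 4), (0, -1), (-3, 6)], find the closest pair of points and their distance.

Computing all pairwise distances among 4 points:

d((-4, -10), (-1, 4)) = 14.3178
d((-4, -10), (0, -1)) = 9.8489
d((-4, -10), (-3, 6)) = 16.0312
d((-1, 4), (0, -1)) = 5.099
d((-1, 4), (-3, 6)) = 2.8284 <-- minimum
d((0, -1), (-3, 6)) = 7.6158

Closest pair: (-1, 4) and (-3, 6) with distance 2.8284

The closest pair is (-1, 4) and (-3, 6) with Euclidean distance 2.8284. For 4 points, brute-force pairwise comparison is shown above. For large n, the divide-and-conquer algorithm (sort by x, recurse on halves, check the dividing strip) achieves O(n log n).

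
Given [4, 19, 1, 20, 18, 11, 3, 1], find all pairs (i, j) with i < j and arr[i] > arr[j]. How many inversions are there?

Finding inversions in [4, 19, 1, 20, 18, 11, 3, 1]:

(0, 2): arr[0]=4 > arr[2]=1
(0, 6): arr[0]=4 > arr[6]=3
(0, 7): arr[0]=4 > arr[7]=1
(1, 2): arr[1]=19 > arr[2]=1
(1, 4): arr[1]=19 > arr[4]=18
(1, 5): arr[1]=19 > arr[5]=11
(1, 6): arr[1]=19 > arr[6]=3
(1, 7): arr[1]=19 > arr[7]=1
(3, 4): arr[3]=20 > arr[4]=18
(3, 5): arr[3]=20 > arr[5]=11
(3, 6): arr[3]=20 > arr[6]=3
(3, 7): arr[3]=20 > arr[7]=1
(4, 5): arr[4]=18 > arr[5]=11
(4, 6): arr[4]=18 > arr[6]=3
(4, 7): arr[4]=18 > arr[7]=1
(5, 6): arr[5]=11 > arr[6]=3
(5, 7): arr[5]=11 > arr[7]=1
(6, 7): arr[6]=3 > arr[7]=1

Total inversions: 18

The array has 18 inversion(s): (0,2), (0,6), (0,7), (1,2), (1,4), (1,5), (1,6), (1,7), (3,4), (3,5), (3,6), (3,7), (4,5), (4,6), (4,7), (5,6), (5,7), (6,7). Each pair (i,j) satisfies i < j and arr[i] > arr[j].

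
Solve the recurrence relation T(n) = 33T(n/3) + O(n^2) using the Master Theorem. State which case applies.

Master Theorem for T(n) = 33T(n/3) + O(n^2):

a = 33, b = 3, c = 2
log_b(a) = log_3(33) = 3.1827

Case 1: c = 2 < log_3(33) = 3.1827
T(n) = O(n^(log_3 33))

For T(n) = 33T(n/3) + O(n^2): log_3(33) = 3.1827. This is Case 1 of the Master Theorem (c < log_b(a), work dominated by leaves), giving O(n^(log_3 33)).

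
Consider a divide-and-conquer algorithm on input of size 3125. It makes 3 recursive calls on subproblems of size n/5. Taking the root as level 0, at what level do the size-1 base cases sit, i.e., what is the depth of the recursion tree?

For divide and conquer with division factor 5:

Problem sizes at each level:
Level 0: 3125
Level 1: 625
Level 2: 125
Level 3: 25
Level 4: 5
Level 5: 1

The root is level 0 and the size-1 base case is level 5 (the tree spans levels 0 through 5, i.e. 6 levels counting the root), so the depth is the number of divisions: log_5(3125) = 5

The recursion tree depth is log_5(3125) = 5. At each level, the problem size is divided by 5, so it takes 5 divisions to reduce to a base case of size 1. The algorithm makes 3 recursive calls at each level.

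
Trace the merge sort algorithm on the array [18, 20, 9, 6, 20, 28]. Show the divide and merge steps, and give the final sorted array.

Merge sort trace:

Split: [18, 20, 9, 6, 20, 28] -> [18, 20, 9] and [6, 20, 28]
  Split: [18, 20, 9] -> [18] and [20, 9]
    Split: [20, 9] -> [20] and [9]
    Merge: [20] + [9] -> [9, 20]
  Merge: [18] + [9, 20] -> [9, 18, 20]
  Split: [6, 20, 28] -> [6] and [20, 28]
    Split: [20, 28] -> [20] and [28]
    Merge: [20] + [28] -> [20, 28]
  Merge: [6] + [20, 28] -> [6, 20, 28]
Merge: [9, 18, 20] + [6, 20, 28] -> [6, 9, 18, 20, 20, 28]

Final sorted array: [6, 9, 18, 20, 20, 28]

The merge sort proceeds by recursively splitting the array and merging sorted halves.
After all merges, the sorted array is [6, 9, 18, 20, 20, 28].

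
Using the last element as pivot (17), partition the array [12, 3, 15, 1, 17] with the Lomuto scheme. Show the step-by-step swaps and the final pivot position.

Lomuto partition with pivot = 17:

Initial array: [12, 3, 15, 1, 17]

arr[0]=12 <= 17: swap with position 0, array becomes [12, 3, 15, 1, 17]
arr[1]=3 <= 17: swap with position 1, array becomes [12, 3, 15, 1, 17]
arr[2]=15 <= 17: swap with position 2, array becomes [12, 3, 15, 1, 17]
arr[3]=1 <= 17: swap with position 3, array becomes [12, 3, 15, 1, 17]

Place pivot at position 4: [12, 3, 15, 1, 17]
Pivot position: 4

After partitioning with pivot 17, the array becomes [12, 3, 15, 1, 17]. The pivot is placed at index 4. All elements to the left of the pivot are <= 17, and all elements to the right are > 17.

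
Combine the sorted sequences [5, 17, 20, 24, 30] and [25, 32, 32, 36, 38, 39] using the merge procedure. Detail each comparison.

Merging process:

Compare 5 vs 25: take 5 from left. Merged: [5]
Compare 17 vs 25: take 17 from left. Merged: [5, 17]
Compare 20 vs 25: take 20 from left. Merged: [5, 17, 20]
Compare 24 vs 25: take 24 from left. Merged: [5, 17, 20, 24]
Compare 30 vs 25: take 25 from right. Merged: [5, 17, 20, 24, 25]
Compare 30 vs 32: take 30 from left. Merged: [5, 17, 20, 24, 25, 30]
Append remaining from right: [32, 32, 36, 38, 39]. Merged: [5, 17, 20, 24, 25, 30, 32, 32, 36, 38, 39]

Final merged array: [5, 17, 20, 24, 25, 30, 32, 32, 36, 38, 39]
Total comparisons: 6

The merged array is [5, 17, 20, 24, 25, 30, 32, 32, 36, 38, 39], requiring 6 comparisons. The merge step runs in O(n) time where n is the total number of elements.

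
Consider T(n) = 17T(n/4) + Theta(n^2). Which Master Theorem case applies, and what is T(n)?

Master Theorem for T(n) = 17T(n/4) + O(n^2):

a = 17, b = 4, c = 2
log_b(a) = log_4(17) = 2.0437

Case 1: c = 2 < log_4(17) = 2.0437
T(n) = O(n^(log_4 17))

For T(n) = 17T(n/4) + O(n^2): log_4(17) = 2.0437. This is Case 1 of the Master Theorem (c < log_b(a), work dominated by leaves), giving O(n^(log_4 17)).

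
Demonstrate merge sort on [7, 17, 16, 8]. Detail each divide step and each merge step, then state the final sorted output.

Merge sort trace:

Split: [7, 17, 16, 8] -> [7, 17] and [16, 8]
  Split: [7, 17] -> [7] and [17]
  Merge: [7] + [17] -> [7, 17]
  Split: [16, 8] -> [16] and [8]
  Merge: [16] + [8] -> [8, 16]
Merge: [7, 17] + [8, 16] -> [7, 8, 16, 17]

Final sorted array: [7, 8, 16, 17]

The merge sort proceeds by recursively splitting the array and merging sorted halves.
After all merges, the sorted array is [7, 8, 16, 17].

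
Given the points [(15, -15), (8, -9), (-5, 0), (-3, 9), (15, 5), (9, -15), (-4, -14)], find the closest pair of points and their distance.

Computing all pairwise distances among 7 points:

d((15, -15), (8, -9)) = 9.2195
d((15, -15), (-5, 0)) = 25.0
d((15, -15), (-3, 9)) = 30.0
d((15, -15), (15, 5)) = 20.0
d((15, -15), (9, -15)) = 6.0 <-- minimum
d((15, -15), (-4, -14)) = 19.0263
d((8, -9), (-5, 0)) = 15.8114
d((8, -9), (-3, 9)) = 21.095
d((8, -9), (15, 5)) = 15.6525
d((8, -9), (9, -15)) = 6.0828
d((8, -9), (-4, -14)) = 13.0
d((-5, 0), (-3, 9)) = 9.2195
d((-5, 0), (15, 5)) = 20.6155
d((-5, 0), (9, -15)) = 20.5183
d((-5, 0), (-4, -14)) = 14.0357
d((-3, 9), (15, 5)) = 18.4391
d((-3, 9), (9, -15)) = 26.8328
d((-3, 9), (-4, -14)) = 23.0217
d((15, 5), (9, -15)) = 20.8806
d((15, 5), (-4, -14)) = 26.8701
d((9, -15), (-4, -14)) = 13.0384

Closest pair: (15, -15) and (9, -15) with distance 6.0

The closest pair is (15, -15) and (9, -15) with Euclidean distance 6.0. For 7 points, brute-force pairwise comparison is shown above. For large n, the divide-and-conquer algorithm (sort by x, recurse on halves, check the dividing strip) achieves O(n log n).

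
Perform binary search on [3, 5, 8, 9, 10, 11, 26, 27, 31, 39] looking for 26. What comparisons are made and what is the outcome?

Binary search for 26 in [3, 5, 8, 9, 10, 11, 26, 27, 31, 39]:

lo=0, hi=9, mid=4, arr[mid]=10 -> 10 < 26, search right half
lo=5, hi=9, mid=7, arr[mid]=27 -> 27 > 26, search left half
lo=5, hi=6, mid=5, arr[mid]=11 -> 11 < 26, search right half
lo=6, hi=6, mid=6, arr[mid]=26 -> Found target at index 6!

Binary search finds 26 at index 6 after 4 comparisons. The search repeatedly halves the search space by comparing with the middle element.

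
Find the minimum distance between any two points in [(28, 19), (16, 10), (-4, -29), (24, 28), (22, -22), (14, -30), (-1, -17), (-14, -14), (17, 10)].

Computing all pairwise distances among 9 points:

d((28, 19), (16, 10)) = 15.0
d((28, 19), (-4, -29)) = 57.6888
d((28, 19), (24, 28)) = 9.8489
d((28, 19), (22, -22)) = 41.4367
d((28, 19), (14, -30)) = 50.9608
d((28, 19), (-1, -17)) = 46.2277
d((28, 19), (-14, -14)) = 53.4135
d((28, 19), (17, 10)) = 14.2127
d((16, 10), (-4, -29)) = 43.8292
d((16, 10), (24, 28)) = 19.6977
d((16, 10), (22, -22)) = 32.5576
d((16, 10), (14, -30)) = 40.05
d((16, 10), (-1, -17)) = 31.9061
d((16, 10), (-14, -14)) = 38.4187
d((16, 10), (17, 10)) = 1.0 <-- minimum
d((-4, -29), (24, 28)) = 63.5059
d((-4, -29), (22, -22)) = 26.9258
d((-4, -29), (14, -30)) = 18.0278
d((-4, -29), (-1, -17)) = 12.3693
d((-4, -29), (-14, -14)) = 18.0278
d((-4, -29), (17, 10)) = 44.2945
d((24, 28), (22, -22)) = 50.04
d((24, 28), (14, -30)) = 58.8558
d((24, 28), (-1, -17)) = 51.4782
d((24, 28), (-14, -14)) = 56.6392
d((24, 28), (17, 10)) = 19.3132
d((22, -22), (14, -30)) = 11.3137
d((22, -22), (-1, -17)) = 23.5372
d((22, -22), (-14, -14)) = 36.8782
d((22, -22), (17, 10)) = 32.3883
d((14, -30), (-1, -17)) = 19.8494
d((14, -30), (-14, -14)) = 32.249
d((14, -30), (17, 10)) = 40.1123
d((-1, -17), (-14, -14)) = 13.3417
d((-1, -17), (17, 10)) = 32.45
d((-14, -14), (17, 10)) = 39.2046

Closest pair: (16, 10) and (17, 10) with distance 1.0

The closest pair is (16, 10) and (17, 10) with Euclidean distance 1.0. For 9 points, brute-force pairwise comparison is shown above. For large n, the divide-and-conquer algorithm (sort by x, recurse on halves, check the dividing strip) achieves O(n log n).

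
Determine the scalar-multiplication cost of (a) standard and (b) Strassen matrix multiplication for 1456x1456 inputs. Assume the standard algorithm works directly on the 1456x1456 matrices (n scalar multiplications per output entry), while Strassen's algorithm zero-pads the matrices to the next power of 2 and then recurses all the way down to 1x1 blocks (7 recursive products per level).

Matrix multiplication for 1456x1456 matrices:

Strassen's algorithm requires power-of-2 dimensions. Pad 1456x1456 to 2048x2048 (next power of 2).

Standard algorithm: 1456^3 = 3086626816 multiplications
Strassen's algorithm: 7^(log2(2048)) = 7^11 = 1977326743 multiplications
Savings: 3086626816 - 1977326743 = 1109300073 multiplications

Standard: 3086626816 multiplications (1456^3). Strassen: 1977326743 multiplications (7^11, after padding to 2048x2048). Strassen reduces 8 recursive multiplications to 7 at each level.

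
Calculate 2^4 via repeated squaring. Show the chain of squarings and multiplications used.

Computing 2^4 by squaring (build up from 2^1; each line after the first costs one multiplication):

2^1 = 2
2^2 = (2^1)^2 = 2^2 = 4
2^4 = (2^2)^2 = 4^2 = 16

Result: 16
Multiplications needed: 2 (2 lines after 2^1)

2^4 = 16. Using exponentiation by squaring, this requires 2 multiplications. The key idea: if the exponent is even, square the half-power; if odd, multiply by the base once.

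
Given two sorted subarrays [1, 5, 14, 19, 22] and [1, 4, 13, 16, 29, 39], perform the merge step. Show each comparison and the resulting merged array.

Merging process:

Compare 1 vs 1: take 1 from left. Merged: [1]
Compare 5 vs 1: take 1 from right. Merged: [1, 1]
Compare 5 vs 4: take 4 from right. Merged: [1, 1, 4]
Compare 5 vs 13: take 5 from left. Merged: [1, 1, 4, 5]
Compare 14 vs 13: take 13 from right. Merged: [1, 1, 4, 5, 13]
Compare 14 vs 16: take 14 from left. Merged: [1, 1, 4, 5, 13, 14]
Compare 19 vs 16: take 16 from right. Merged: [1, 1, 4, 5, 13, 14, 16]
Compare 19 vs 29: take 19 from left. Merged: [1, 1, 4, 5, 13, 14, 16, 19]
Compare 22 vs 29: take 22 from left. Merged: [1, 1, 4, 5, 13, 14, 16, 19, 22]
Append remaining from right: [29, 39]. Merged: [1, 1, 4, 5, 13, 14, 16, 19, 22, 29, 39]

Final merged array: [1, 1, 4, 5, 13, 14, 16, 19, 22, 29, 39]
Total comparisons: 9

The merged array is [1, 1, 4, 5, 13, 14, 16, 19, 22, 29, 39], requiring 9 comparisons. The merge step runs in O(n) time where n is the total number of elements.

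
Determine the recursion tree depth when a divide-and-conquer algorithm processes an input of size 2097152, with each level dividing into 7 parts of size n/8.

For divide and conquer with division factor 8:

Problem sizes at each level:
Level 0: 2097152
Level 1: 262144
Level 2: 32768
Level 3: 4096
Level 4: 512
Level 5: 64
Level 6: 8
Level 7: 1

The root is level 0 and the size-1 base case is level 7 (the tree spans levels 0 through 7, i.e. 8 levels counting the root), so the depth is the number of divisions: log_8(2097152) = 7

The recursion tree depth is log_8(2097152) = 7. At each level, the problem size is divided by 8, so it takes 7 divisions to reduce to a base case of size 1. The algorithm makes 7 recursive calls at each level.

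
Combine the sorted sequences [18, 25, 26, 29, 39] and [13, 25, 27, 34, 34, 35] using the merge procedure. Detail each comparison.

Merging process:

Compare 18 vs 13: take 13 from right. Merged: [13]
Compare 18 vs 25: take 18 from left. Merged: [13, 18]
Compare 25 vs 25: take 25 from left. Merged: [13, 18, 25]
Compare 26 vs 25: take 25 from right. Merged: [13, 18, 25, 25]
Compare 26 vs 27: take 26 from left. Merged: [13, 18, 25, 25, 26]
Compare 29 vs 27: take 27 from right. Merged: [13, 18, 25, 25, 26, 27]
Compare 29 vs 34: take 29 from left. Merged: [13, 18, 25, 25, 26, 27, 29]
Compare 39 vs 34: take 34 from right. Merged: [13, 18, 25, 25, 26, 27, 29, 34]
Compare 39 vs 34: take 34 from right. Merged: [13, 18, 25, 25, 26, 27, 29, 34, 34]
Compare 39 vs 35: take 35 from right. Merged: [13, 18, 25, 25, 26, 27, 29, 34, 34, 35]
Append remaining from left: [39]. Merged: [13, 18, 25, 25, 26, 27, 29, 34, 34, 35, 39]

Final merged array: [13, 18, 25, 25, 26, 27, 29, 34, 34, 35, 39]
Total comparisons: 10

The merged array is [13, 18, 25, 25, 26, 27, 29, 34, 34, 35, 39], requiring 10 comparisons. The merge step runs in O(n) time where n is the total number of elements.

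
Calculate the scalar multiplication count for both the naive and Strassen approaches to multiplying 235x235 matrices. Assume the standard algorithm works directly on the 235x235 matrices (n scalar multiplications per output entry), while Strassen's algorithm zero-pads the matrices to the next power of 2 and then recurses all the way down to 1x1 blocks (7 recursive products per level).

Matrix multiplication for 235x235 matrices:

Strassen's algorithm requires power-of-2 dimensions. Pad 235x235 to 256x256 (next power of 2).

Standard algorithm: 235^3 = 12977875 multiplications
Strassen's algorithm: 7^(log2(256)) = 7^8 = 5764801 multiplications
Savings: 12977875 - 5764801 = 7213074 multiplications

Standard: 12977875 multiplications (235^3). Strassen: 5764801 multiplications (7^8, after padding to 256x256). Strassen reduces 8 recursive multiplications to 7 at each level.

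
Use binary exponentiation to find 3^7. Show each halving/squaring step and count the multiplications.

Computing 3^7 by squaring (build up from 3^1; each line after the first costs one multiplication):

3^1 = 3
3^2 = (3^1)^2 = 3^2 = 9
3^3 = 3 * 3^2 = 3 * 9 = 27
3^6 = (3^3)^2 = 27^2 = 729
3^7 = 3 * 3^6 = 3 * 729 = 2187

Result: 2187
Multiplications needed: 4 (4 lines after 3^1)

3^7 = 2187. Using exponentiation by squaring, this requires 4 multiplications. The key idea: if the exponent is even, square the half-power; if odd, multiply by the base once.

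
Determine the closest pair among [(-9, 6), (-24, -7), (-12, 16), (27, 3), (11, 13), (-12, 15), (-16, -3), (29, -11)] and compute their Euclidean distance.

Computing all pairwise distances among 8 points:

d((-9, 6), (-24, -7)) = 19.8494
d((-9, 6), (-12, 16)) = 10.4403
d((-9, 6), (27, 3)) = 36.1248
d((-9, 6), (11, 13)) = 21.1896
d((-9, 6), (-12, 15)) = 9.4868
d((-9, 6), (-16, -3)) = 11.4018
d((-9, 6), (29, -11)) = 41.6293
d((-24, -7), (-12, 16)) = 25.9422
d((-24, -7), (27, 3)) = 51.9711
d((-24, -7), (11, 13)) = 40.3113
d((-24, -7), (-12, 15)) = 25.0599
d((-24, -7), (-16, -3)) = 8.9443
d((-24, -7), (29, -11)) = 53.1507
d((-12, 16), (27, 3)) = 41.1096
d((-12, 16), (11, 13)) = 23.1948
d((-12, 16), (-12, 15)) = 1.0 <-- minimum
d((-12, 16), (-16, -3)) = 19.4165
d((-12, 16), (29, -11)) = 49.0918
d((27, 3), (11, 13)) = 18.868
d((27, 3), (-12, 15)) = 40.8044
d((27, 3), (-16, -3)) = 43.4166
d((27, 3), (29, -11)) = 14.1421
d((11, 13), (-12, 15)) = 23.0868
d((11, 13), (-16, -3)) = 31.3847
d((11, 13), (29, -11)) = 30.0
d((-12, 15), (-16, -3)) = 18.4391
d((-12, 15), (29, -11)) = 48.5489
d((-16, -3), (29, -11)) = 45.7056

Closest pair: (-12, 16) and (-12, 15) with distance 1.0

The closest pair is (-12, 16) and (-12, 15) with Euclidean distance 1.0. For 8 points, brute-force pairwise comparison is shown above. For large n, the divide-and-conquer algorithm (sort by x, recurse on halves, check the dividing strip) achieves O(n log n).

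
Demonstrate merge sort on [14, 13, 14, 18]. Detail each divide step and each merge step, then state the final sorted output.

Merge sort trace:

Split: [14, 13, 14, 18] -> [14, 13] and [14, 18]
  Split: [14, 13] -> [14] and [13]
  Merge: [14] + [13] -> [13, 14]
  Split: [14, 18] -> [14] and [18]
  Merge: [14] + [18] -> [14, 18]
Merge: [13, 14] + [14, 18] -> [13, 14, 14, 18]

Final sorted array: [13, 14, 14, 18]

The merge sort proceeds by recursively splitting the array and merging sorted halves.
After all merges, the sorted array is [13, 14, 14, 18].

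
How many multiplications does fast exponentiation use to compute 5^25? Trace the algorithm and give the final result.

Computing 5^25 by squaring (build up from 5^1; each line after the first costs one multiplication):

5^1 = 5
5^2 = (5^1)^2 = 5^2 = 25
5^3 = 5 * 5^2 = 5 * 25 = 125
5^6 = (5^3)^2 = 125^2 = 15625
5^12 = (5^6)^2 = 15625^2 = 244140625
5^24 = (5^12)^2 = 244140625^2 = 59604644775390625
5^25 = 5 * 5^24 = 5 * 59604644775390625 = 298023223876953125

Result: 298023223876953125
Multiplications needed: 6 (6 lines after 5^1)

5^25 = 298023223876953125. Using exponentiation by squaring, this requires 6 multiplications. The key idea: if the exponent is even, square the half-power; if odd, multiply by the base once.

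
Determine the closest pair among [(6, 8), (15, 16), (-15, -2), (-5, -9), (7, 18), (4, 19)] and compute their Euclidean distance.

Computing all pairwise distances among 6 points:

d((6, 8), (15, 16)) = 12.0416
d((6, 8), (-15, -2)) = 23.2594
d((6, 8), (-5, -9)) = 20.2485
d((6, 8), (7, 18)) = 10.0499
d((6, 8), (4, 19)) = 11.1803
d((15, 16), (-15, -2)) = 34.9857
d((15, 16), (-5, -9)) = 32.0156
d((15, 16), (7, 18)) = 8.2462
d((15, 16), (4, 19)) = 11.4018
d((-15, -2), (-5, -9)) = 12.2066
d((-15, -2), (7, 18)) = 29.7321
d((-15, -2), (4, 19)) = 28.3196
d((-5, -9), (7, 18)) = 29.5466
d((-5, -9), (4, 19)) = 29.4109
d((7, 18), (4, 19)) = 3.1623 <-- minimum

Closest pair: (7, 18) and (4, 19) with distance 3.1623

The closest pair is (7, 18) and (4, 19) with Euclidean distance 3.1623. For 6 points, brute-force pairwise comparison is shown above. For large n, the divide-and-conquer algorithm (sort by x, recurse on halves, check the dividing strip) achieves O(n log n).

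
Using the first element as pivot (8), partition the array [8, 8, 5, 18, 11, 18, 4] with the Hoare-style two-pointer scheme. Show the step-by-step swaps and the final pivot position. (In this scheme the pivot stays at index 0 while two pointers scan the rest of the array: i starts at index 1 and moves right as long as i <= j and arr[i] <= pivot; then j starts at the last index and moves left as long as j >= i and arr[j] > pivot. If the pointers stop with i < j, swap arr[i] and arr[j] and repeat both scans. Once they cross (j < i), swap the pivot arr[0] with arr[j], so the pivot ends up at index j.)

Hoare-style two-pointer partition with pivot = 8:

Initial array: [8, 8, 5, 18, 11, 18, 4]

Pointers start at i = 1, j = 6.
i stops at index 3 (arr[3]=18 > 8), j stops at index 6 (arr[6]=4 <= 8): swap arr[3] and arr[6], array becomes [8, 8, 5, 4, 11, 18, 18]
i ends at 4, j ends at 3: the pointers have crossed (j < i), so scanning stops.

Swap pivot arr[0] with arr[3] to place pivot at position 3: [4, 8, 5, 8, 11, 18, 18]
Pivot position: 3

After partitioning with pivot 8, the array becomes [4, 8, 5, 8, 11, 18, 18]. The pivot is placed at index 3. All elements to the left of the pivot are <= 8, and all elements to the right are > 8.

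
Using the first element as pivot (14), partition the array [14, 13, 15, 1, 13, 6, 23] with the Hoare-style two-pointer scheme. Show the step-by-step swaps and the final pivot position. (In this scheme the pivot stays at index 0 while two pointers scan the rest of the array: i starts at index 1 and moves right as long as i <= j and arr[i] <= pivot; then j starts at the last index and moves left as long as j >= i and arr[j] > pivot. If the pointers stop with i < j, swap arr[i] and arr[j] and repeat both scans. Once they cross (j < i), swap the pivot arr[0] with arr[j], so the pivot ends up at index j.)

Hoare-style two-pointer partition with pivot = 14:

Initial array: [14, 13, 15, 1, 13, 6, 23]

Pointers start at i = 1, j = 6.
i stops at index 2 (arr[2]=15 > 14), j stops at index 5 (arr[5]=6 <= 14): swap arr[2] and arr[5], array becomes [14, 13, 6, 1, 13, 15, 23]
i ends at 5, j ends at 4: the pointers have crossed (j < i), so scanning stops.

Swap pivot arr[0] with arr[4] to place pivot at position 4: [13, 13, 6, 1, 14, 15, 23]
Pivot position: 4

After partitioning with pivot 14, the array becomes [13, 13, 6, 1, 14, 15, 23]. The pivot is placed at index 4. All elements to the left of the pivot are <= 14, and all elements to the right are > 14.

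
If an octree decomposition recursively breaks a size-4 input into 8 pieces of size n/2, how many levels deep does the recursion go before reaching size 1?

For divide and conquer with division factor 2:

Problem sizes at each level:
Level 0: 4
Level 1: 2
Level 2: 1

The root is level 0 and the size-1 base case is level 2 (the tree spans levels 0 through 2, i.e. 3 levels counting the root), so the depth is the number of divisions: log_2(4) = 2

The recursion tree depth is log_2(4) = 2. At each level, the problem size is divided by 2, so it takes 2 divisions to reduce to a base case of size 1. The algorithm makes 8 recursive calls at each level.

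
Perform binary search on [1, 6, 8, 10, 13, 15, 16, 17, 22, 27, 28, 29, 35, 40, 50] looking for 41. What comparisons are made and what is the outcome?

Binary search for 41 in [1, 6, 8, 10, 13, 15, 16, 17, 22, 27, 28, 29, 35, 40, 50]:

lo=0, hi=14, mid=7, arr[mid]=17 -> 17 < 41, search right half
lo=8, hi=14, mid=11, arr[mid]=29 -> 29 < 41, search right half
lo=12, hi=14, mid=13, arr[mid]=40 -> 40 < 41, search right half
lo=14, hi=14, mid=14, arr[mid]=50 -> 50 > 41, search left half
lo=14 > hi=13, target 41 not found

Binary search determines that 41 is not in the array after 4 comparisons. The search space was exhausted without finding the target.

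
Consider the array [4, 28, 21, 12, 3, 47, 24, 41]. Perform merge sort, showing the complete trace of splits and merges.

Merge sort trace:

Split: [4, 28, 21, 12, 3, 47, 24, 41] -> [4, 28, 21, 12] and [3, 47, 24, 41]
  Split: [4, 28, 21, 12] -> [4, 28] and [21, 12]
    Split: [4, 28] -> [4] and [28]
    Merge: [4] + [28] -> [4, 28]
    Split: [21, 12] -> [21] and [12]
    Merge: [21] + [12] -> [12, 21]
  Merge: [4, 28] + [12, 21] -> [4, 12, 21, 28]
  Split: [3, 47, 24, 41] -> [3, 47] and [24, 41]
    Split: [3, 47] -> [3] and [47]
    Merge: [3] + [47] -> [3, 47]
    Split: [24, 41] -> [24] and [41]
    Merge: [24] + [41] -> [24, 41]
  Merge: [3, 47] + [24, 41] -> [3, 24, 41, 47]
Merge: [4, 12, 21, 28] + [3, 24, 41, 47] -> [3, 4, 12, 21, 24, 28, 41, 47]

Final sorted array: [3, 4, 12, 21, 24, 28, 41, 47]

The merge sort proceeds by recursively splitting the array and merging sorted halves.
After all merges, the sorted array is [3, 4, 12, 21, 24, 28, 41, 47].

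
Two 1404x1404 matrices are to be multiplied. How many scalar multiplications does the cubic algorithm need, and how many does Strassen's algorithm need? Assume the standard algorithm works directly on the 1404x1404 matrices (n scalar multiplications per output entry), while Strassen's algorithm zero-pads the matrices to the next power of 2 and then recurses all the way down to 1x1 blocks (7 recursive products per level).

Matrix multiplication for 1404x1404 matrices:

Strassen's algorithm requires power-of-2 dimensions. Pad 1404x1404 to 2048x2048 (next power of 2).

Standard algorithm: 1404^3 = 2767587264 multiplications
Strassen's algorithm: 7^(log2(2048)) = 7^11 = 1977326743 multiplications
Savings: 2767587264 - 1977326743 = 790260521 multiplications

Standard: 2767587264 multiplications (1404^3). Strassen: 1977326743 multiplications (7^11, after padding to 2048x2048). Strassen reduces 8 recursive multiplications to 7 at each level.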